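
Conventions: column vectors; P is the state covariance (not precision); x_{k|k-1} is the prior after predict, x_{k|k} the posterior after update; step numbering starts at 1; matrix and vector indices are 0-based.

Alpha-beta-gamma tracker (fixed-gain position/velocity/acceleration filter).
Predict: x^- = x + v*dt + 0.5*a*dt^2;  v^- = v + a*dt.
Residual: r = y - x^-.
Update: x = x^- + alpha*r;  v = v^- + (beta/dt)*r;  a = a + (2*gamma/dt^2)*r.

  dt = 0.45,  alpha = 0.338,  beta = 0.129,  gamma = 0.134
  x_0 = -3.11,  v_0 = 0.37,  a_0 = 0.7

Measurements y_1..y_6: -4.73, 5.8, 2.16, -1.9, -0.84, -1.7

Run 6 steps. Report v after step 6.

v_post = 0.3326

step 1: x_pred=-2.8726  r=-1.8574  x^+=-3.5004  v^+=0.1526  a^+=-1.7582
step 2: x_pred=-3.6098  r=9.4098  x^+=-0.4293  v^+=2.0589  a^+=10.6953
step 3: x_pred=1.5801  r=0.5799  x^+=1.7761  v^+=7.0380  a^+=11.4627
step 4: x_pred=6.1038  r=-8.0038  x^+=3.3985  v^+=9.9018  a^+=0.8701
step 5: x_pred=7.9424  r=-8.7824  x^+=4.9740  v^+=7.7757  a^+=-10.7531
step 6: x_pred=7.3843  r=-9.0843  x^+=4.3138  v^+=0.3326  a^+=-22.7757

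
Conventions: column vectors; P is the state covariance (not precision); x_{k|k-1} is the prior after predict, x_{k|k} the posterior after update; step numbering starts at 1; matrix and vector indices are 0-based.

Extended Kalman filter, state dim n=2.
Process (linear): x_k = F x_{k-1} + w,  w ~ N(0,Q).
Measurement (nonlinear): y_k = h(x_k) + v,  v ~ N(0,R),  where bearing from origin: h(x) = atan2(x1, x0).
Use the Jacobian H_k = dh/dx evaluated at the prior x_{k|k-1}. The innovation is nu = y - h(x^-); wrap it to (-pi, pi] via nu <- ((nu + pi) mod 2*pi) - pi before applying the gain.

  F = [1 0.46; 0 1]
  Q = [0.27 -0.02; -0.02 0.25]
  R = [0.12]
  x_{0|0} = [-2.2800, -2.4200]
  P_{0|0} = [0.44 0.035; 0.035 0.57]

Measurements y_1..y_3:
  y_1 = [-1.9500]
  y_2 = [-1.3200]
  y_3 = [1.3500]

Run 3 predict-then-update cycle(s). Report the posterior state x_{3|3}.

step 1: x^-=[-3.3932, -2.4200]  P^-=[0.8628 0.2772; 0.2772 0.8200]  H_jac=[0.1393 -0.1953]  S=[0.1530]  K=[0.4319; -0.7948]  nu=[0.5721]  x^+=[-3.1461, -2.8747]  P^+=[0.8343 0.3297; 0.3297 0.7234]
step 2: x^-=[-4.4685, -2.8747]  P^-=[1.5607 0.6425; 0.6425 0.9734]  H_jac=[0.1018 -0.1583]  S=[0.1399]  K=[0.4092; -0.6339]  nu=[1.2499]  x^+=[-3.9570, -3.6669]  P^+=[1.5373 0.6787; 0.6787 0.9172]
step 3: x^-=[-5.6438, -3.6669]  P^-=[2.6258 1.0806; 1.0806 1.1672]  H_jac=[0.0809 -0.1246]  S=[0.1335]  K=[0.5835; -0.4339]  nu=[-2.3678]  x^+=[-7.0255, -2.6395]  P^+=[2.5803 1.1145; 1.1145 1.1420]

x_post = [-7.0255, -2.6395]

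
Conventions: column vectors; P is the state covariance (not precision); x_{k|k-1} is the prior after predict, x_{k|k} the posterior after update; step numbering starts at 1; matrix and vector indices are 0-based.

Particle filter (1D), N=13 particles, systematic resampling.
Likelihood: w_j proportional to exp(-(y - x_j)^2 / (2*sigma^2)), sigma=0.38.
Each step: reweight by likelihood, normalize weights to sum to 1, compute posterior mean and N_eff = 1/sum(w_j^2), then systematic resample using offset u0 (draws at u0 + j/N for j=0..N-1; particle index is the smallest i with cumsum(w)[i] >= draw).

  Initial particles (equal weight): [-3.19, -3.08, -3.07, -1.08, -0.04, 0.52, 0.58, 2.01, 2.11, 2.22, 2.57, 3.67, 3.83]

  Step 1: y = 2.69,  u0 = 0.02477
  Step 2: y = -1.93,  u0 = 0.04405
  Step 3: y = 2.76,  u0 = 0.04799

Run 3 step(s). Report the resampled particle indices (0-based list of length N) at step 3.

resampled_idx = [0, 1, 2, 3, 4, 5, 6, 7, 9, 10, 11, 12, 12]

step 1: w=[0.0000, 0.0000, 0.0000, 0.0000, 0.0000, 0.0000, 0.0000, 0.1020, 0.1578, 0.2353, 0.4811, 0.0182, 0.0056]  mean=2.3850  Neff=3.1008  idx=[7, 7, 8, 8, 9, 9, 9, 10, 10, 10, 10, 10, 10]
step 2: w=[0.4685, 0.4685, 0.0296, 0.0296, 0.0013, 0.0013, 0.0013, 0.0000, 0.0000, 0.0000, 0.0000, 0.0000, 0.0000]  mean=2.0167  Neff=2.2691  idx=[0, 0, 0, 0, 0, 0, 1, 1, 1, 1, 1, 1, 3]
step 3: w=[0.0734, 0.0734, 0.0734, 0.0734, 0.0734, 0.0734, 0.0734, 0.0734, 0.0734, 0.0734, 0.0734, 0.0734, 0.1192]  mean=2.0219  Neff=12.6810  idx=[0, 1, 2, 3, 4, 5, 6, 7, 9, 10, 11, 12, 12]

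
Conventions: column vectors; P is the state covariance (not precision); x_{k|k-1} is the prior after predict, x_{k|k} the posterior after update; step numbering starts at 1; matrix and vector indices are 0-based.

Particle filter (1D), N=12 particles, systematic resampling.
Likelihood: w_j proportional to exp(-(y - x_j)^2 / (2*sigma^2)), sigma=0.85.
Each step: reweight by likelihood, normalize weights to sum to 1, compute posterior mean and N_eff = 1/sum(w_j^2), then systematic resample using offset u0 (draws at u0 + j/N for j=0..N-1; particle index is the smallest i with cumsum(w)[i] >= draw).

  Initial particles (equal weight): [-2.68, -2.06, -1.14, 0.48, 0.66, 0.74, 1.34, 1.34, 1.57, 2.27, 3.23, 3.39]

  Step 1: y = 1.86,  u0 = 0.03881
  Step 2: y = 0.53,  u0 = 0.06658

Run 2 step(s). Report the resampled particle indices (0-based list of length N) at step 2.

step 1: w=[0.0000, 0.0000, 0.0004, 0.0533, 0.0735, 0.0836, 0.1652, 0.1652, 0.1879, 0.1773, 0.0543, 0.0394]  mean=1.5846  Neff=7.0916  idx=[3, 4, 5, 6, 6, 7, 7, 8, 8, 9, 9, 10]
step 2: w=[0.1491, 0.1476, 0.1449, 0.0948, 0.0948, 0.0948, 0.0948, 0.0707, 0.0707, 0.0184, 0.0184, 0.0010]  mean=1.0930  Neff=8.9564  idx=[0, 1, 1, 2, 2, 3, 4, 5, 6, 6, 8, 10]

resampled_idx = [0, 1, 1, 2, 2, 3, 4, 5, 6, 6, 8, 10]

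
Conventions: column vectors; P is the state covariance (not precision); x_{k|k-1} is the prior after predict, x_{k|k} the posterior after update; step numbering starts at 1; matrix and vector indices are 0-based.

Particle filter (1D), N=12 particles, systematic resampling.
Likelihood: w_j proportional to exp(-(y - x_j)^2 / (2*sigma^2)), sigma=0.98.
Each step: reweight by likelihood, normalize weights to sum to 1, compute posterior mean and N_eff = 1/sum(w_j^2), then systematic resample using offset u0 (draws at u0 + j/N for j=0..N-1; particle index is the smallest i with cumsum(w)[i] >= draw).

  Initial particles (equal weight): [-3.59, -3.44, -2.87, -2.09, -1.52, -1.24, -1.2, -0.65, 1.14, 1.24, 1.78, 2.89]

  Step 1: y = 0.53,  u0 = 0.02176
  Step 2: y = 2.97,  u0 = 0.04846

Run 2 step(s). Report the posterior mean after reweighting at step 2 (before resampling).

step 1: w=[0.0000, 0.0001, 0.0008, 0.0090, 0.0359, 0.0626, 0.0674, 0.1550, 0.2636, 0.2461, 0.1419, 0.0176]  mean=0.5739  Neff=5.4239  idx=[4, 5, 7, 7, 8, 8, 8, 9, 9, 9, 10, 10]
step 2: w=[0.0000, 0.0000, 0.0005, 0.0005, 0.0827, 0.0827, 0.0827, 0.0995, 0.0995, 0.0995, 0.2262, 0.2262]  mean=1.4573  Neff=6.5567  idx=[4, 5, 6, 7, 8, 9, 10, 10, 10, 11, 11, 11]

post_mean = 1.4573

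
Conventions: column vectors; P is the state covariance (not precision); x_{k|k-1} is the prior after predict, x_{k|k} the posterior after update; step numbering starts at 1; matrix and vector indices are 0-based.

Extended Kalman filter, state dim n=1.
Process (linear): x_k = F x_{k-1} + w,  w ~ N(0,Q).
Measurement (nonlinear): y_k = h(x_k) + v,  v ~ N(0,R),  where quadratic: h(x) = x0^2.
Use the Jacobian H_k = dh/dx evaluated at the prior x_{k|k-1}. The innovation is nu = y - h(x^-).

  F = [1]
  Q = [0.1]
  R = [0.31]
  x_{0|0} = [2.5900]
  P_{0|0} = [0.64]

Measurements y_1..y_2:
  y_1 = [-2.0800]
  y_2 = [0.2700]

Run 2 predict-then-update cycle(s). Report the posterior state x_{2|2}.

step 1: x^-=[2.5900]  P^-=[0.7400]  H_jac=[5.1800]  S=[20.1660]  K=[0.1901]  nu=[-8.7881]  x^+=[0.9195]  P^+=[0.0114]
step 2: x^-=[0.9195]  P^-=[0.1114]  H_jac=[1.8391]  S=[0.6867]  K=[0.2983]  nu=[-0.5755]  x^+=[0.7479]  P^+=[0.0503]

x_post = [0.7479]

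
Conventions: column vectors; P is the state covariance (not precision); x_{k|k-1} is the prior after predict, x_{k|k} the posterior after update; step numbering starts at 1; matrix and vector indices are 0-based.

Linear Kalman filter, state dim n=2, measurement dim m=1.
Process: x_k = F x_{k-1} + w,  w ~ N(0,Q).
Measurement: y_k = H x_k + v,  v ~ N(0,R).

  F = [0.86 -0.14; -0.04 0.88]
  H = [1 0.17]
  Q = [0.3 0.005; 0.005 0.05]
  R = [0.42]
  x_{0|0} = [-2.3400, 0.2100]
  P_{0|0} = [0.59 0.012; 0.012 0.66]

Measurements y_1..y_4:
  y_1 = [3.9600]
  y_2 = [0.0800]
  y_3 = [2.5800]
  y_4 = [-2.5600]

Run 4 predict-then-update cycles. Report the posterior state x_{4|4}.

step 1: x^-=[-2.0418, 0.2784]  P^-=[0.7464 -0.0875; -0.0875 0.5612]  S=[1.1529]  K=[0.6345; 0.0069]  nu=[5.9545]  x^+=[1.7365, 0.3194]  P^+=[0.2822 -0.0925; -0.0925 0.5611]
step 2: x^-=[1.4486, 0.2116]  P^-=[0.5420 -0.1444; -0.1444 0.4915]  S=[0.9271]  K=[0.5581; -0.0656]  nu=[-1.4046]  x^+=[0.6647, 0.3038]  P^+=[0.2532 -0.1104; -0.1104 0.4875]
step 3: x^-=[0.5291, 0.2407]  P^-=[0.5234 -0.1480; -0.1480 0.4357]  S=[0.9057]  K=[0.5501; -0.0816]  nu=[2.0100]  x^+=[1.6349, 0.0767]  P^+=[0.2493 -0.1073; -0.1073 0.4297]
step 4: x^-=[1.3952, 0.0021]  P^-=[0.5186 -0.1383; -0.1383 0.3907]  S=[0.9029]  K=[0.5484; -0.0796]  nu=[-3.9556]  x^+=[-0.7739, 0.3172]  P^+=[0.2471 -0.0989; -0.0989 0.3850]

x_post = [-0.7739, 0.3172]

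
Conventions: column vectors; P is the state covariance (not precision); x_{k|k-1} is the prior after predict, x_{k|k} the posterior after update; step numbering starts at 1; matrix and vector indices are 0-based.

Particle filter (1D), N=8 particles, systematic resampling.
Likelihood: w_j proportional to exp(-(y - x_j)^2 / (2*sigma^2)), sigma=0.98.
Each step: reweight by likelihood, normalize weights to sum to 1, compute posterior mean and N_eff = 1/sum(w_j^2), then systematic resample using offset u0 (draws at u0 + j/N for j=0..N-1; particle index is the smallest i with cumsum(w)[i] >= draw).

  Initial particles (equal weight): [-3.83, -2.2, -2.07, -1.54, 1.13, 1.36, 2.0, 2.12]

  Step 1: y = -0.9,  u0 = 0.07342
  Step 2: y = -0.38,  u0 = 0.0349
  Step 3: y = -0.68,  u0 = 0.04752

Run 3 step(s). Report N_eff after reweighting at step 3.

N_eff = 6.9051

step 1: w=[0.0059, 0.2146, 0.2537, 0.4180, 0.0605, 0.0362, 0.0065, 0.0045]  mean=-1.5236  Neff=3.4455  idx=[1, 1, 2, 2, 3, 3, 3, 4]
step 2: w=[0.0685, 0.0685, 0.0869, 0.0869, 0.1907, 0.1907, 0.1907, 0.1172]  mean=-1.4095  Neff=6.7887  idx=[0, 2, 3, 4, 5, 5, 6, 7]
step 3: w=[0.0763, 0.0929, 0.0929, 0.1729, 0.1729, 0.1729, 0.1729, 0.0462]  mean=-1.5656  Neff=6.9051  idx=[0, 2, 3, 3, 4, 5, 6, 6]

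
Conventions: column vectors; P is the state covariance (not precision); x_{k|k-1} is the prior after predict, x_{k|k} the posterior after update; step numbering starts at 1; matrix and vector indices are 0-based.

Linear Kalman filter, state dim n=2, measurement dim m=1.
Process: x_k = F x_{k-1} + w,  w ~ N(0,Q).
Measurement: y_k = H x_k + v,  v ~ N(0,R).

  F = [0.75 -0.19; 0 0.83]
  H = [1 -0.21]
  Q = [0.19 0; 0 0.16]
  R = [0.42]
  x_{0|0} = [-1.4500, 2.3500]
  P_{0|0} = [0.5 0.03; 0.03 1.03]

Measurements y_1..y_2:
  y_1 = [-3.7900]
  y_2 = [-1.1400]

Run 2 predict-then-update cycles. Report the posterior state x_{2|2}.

x_post = [-1.6394, 1.6136]

step 1: x^-=[-1.5340, 1.9505]  P^-=[0.4999 -0.1438; -0.1438 0.8696]  S=[1.0186]  K=[0.5204; -0.3204]  nu=[-1.8464]  x^+=[-2.4948, 2.5421]  P^+=[0.2240 0.0261; 0.0261 0.7650]
step 2: x^-=[-2.3541, 2.1099]  P^-=[0.3362 -0.1044; -0.1044 0.6870]  S=[0.8304]  K=[0.4313; -0.2995]  nu=[1.6572]  x^+=[-1.6394, 1.6136]  P^+=[0.1817 0.0028; 0.0028 0.6125]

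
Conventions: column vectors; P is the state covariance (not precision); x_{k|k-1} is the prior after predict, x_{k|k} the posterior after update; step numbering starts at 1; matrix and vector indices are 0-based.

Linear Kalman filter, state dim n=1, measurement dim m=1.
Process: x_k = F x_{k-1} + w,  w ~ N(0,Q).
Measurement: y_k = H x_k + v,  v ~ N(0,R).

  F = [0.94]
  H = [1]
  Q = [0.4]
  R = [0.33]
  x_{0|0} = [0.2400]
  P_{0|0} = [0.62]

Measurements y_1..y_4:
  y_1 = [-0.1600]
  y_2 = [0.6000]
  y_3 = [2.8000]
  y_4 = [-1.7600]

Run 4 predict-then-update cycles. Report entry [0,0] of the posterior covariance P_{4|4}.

P_post[0,0] = 0.2112

step 1: x^-=[0.2256]  P^-=[0.9478]  S=[1.2778]  K=[0.7418]  nu=[-0.3856]  x^+=[-0.0604]  P^+=[0.2448]
step 2: x^-=[-0.0568]  P^-=[0.6163]  S=[0.9463]  K=[0.6513]  nu=[0.6568]  x^+=[0.3710]  P^+=[0.2149]
step 3: x^-=[0.3487]  P^-=[0.5899]  S=[0.9199]  K=[0.6413]  nu=[2.4513]  x^+=[1.9206]  P^+=[0.2116]
step 4: x^-=[1.8054]  P^-=[0.5870]  S=[0.9170]  K=[0.6401]  nu=[-3.5654]  x^+=[-0.4769]  P^+=[0.2112]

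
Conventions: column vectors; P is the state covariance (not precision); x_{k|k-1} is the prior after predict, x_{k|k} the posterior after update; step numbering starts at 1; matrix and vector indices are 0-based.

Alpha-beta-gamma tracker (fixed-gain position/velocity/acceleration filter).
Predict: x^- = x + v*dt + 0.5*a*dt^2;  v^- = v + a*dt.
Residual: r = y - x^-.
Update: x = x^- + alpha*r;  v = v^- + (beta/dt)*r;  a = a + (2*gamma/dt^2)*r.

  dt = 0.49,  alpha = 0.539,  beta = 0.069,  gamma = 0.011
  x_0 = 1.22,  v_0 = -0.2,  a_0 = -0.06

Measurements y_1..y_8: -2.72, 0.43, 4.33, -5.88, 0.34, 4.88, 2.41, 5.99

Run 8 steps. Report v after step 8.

step 1: x_pred=1.1148  r=-3.8348  x^+=-0.9522  v^+=-0.7694  a^+=-0.4114
step 2: x_pred=-1.3786  r=1.8086  x^+=-0.4037  v^+=-0.7163  a^+=-0.2457
step 3: x_pred=-0.7842  r=5.1142  x^+=1.9723  v^+=-0.1165  a^+=0.2229
step 4: x_pred=1.9420  r=-7.8220  x^+=-2.2740  v^+=-1.1087  a^+=-0.4938
step 5: x_pred=-2.8766  r=3.2166  x^+=-1.1429  v^+=-0.8977  a^+=-0.1990
step 6: x_pred=-1.6066  r=6.4866  x^+=1.8897  v^+=-0.0818  a^+=0.3953
step 7: x_pred=1.8970  r=0.5130  x^+=2.1735  v^+=0.1841  a^+=0.4423
step 8: x_pred=2.3168  r=3.6732  x^+=4.2967  v^+=0.9181  a^+=0.7789

v_post = 0.9181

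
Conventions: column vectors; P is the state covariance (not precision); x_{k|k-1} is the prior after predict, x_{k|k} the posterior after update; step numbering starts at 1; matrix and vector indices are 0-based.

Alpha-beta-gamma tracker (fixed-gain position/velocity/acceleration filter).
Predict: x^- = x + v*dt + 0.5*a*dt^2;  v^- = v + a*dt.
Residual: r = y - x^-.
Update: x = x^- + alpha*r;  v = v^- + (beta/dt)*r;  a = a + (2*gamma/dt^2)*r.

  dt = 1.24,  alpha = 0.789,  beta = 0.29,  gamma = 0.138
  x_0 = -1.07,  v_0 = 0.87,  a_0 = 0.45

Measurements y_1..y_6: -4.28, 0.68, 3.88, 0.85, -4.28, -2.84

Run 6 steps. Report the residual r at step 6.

resid = 1.5561

step 1: x_pred=0.3548  r=-4.6348  x^+=-3.3021  v^+=0.3441  a^+=-0.3819
step 2: x_pred=-3.1691  r=3.8491  x^+=-0.1322  v^+=0.7706  a^+=0.3090
step 3: x_pred=1.0610  r=2.8190  x^+=3.2852  v^+=1.8130  a^+=0.8150
step 4: x_pred=6.1599  r=-5.3099  x^+=1.9704  v^+=1.5818  a^+=-0.1382
step 5: x_pred=3.8256  r=-8.1056  x^+=-2.5697  v^+=-0.4852  a^+=-1.5931
step 6: x_pred=-4.3961  r=1.5561  x^+=-3.1683  v^+=-2.0967  a^+=-1.3138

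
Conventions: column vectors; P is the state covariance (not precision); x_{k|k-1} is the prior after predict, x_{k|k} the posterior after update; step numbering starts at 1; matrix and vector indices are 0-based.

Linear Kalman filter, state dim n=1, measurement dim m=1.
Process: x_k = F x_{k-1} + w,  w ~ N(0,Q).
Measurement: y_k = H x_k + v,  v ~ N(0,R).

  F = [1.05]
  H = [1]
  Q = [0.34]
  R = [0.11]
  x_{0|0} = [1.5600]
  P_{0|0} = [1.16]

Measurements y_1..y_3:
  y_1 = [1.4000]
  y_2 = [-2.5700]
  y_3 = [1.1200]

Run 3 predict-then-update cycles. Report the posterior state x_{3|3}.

x_post = [0.5199]

step 1: x^-=[1.6380]  P^-=[1.6189]  S=[1.7289]  K=[0.9364]  nu=[-0.2380]  x^+=[1.4151]  P^+=[0.1030]
step 2: x^-=[1.4859]  P^-=[0.4536]  S=[0.5636]  K=[0.8048]  nu=[-4.0559]  x^+=[-1.7783]  P^+=[0.0885]
step 3: x^-=[-1.8673]  P^-=[0.4376]  S=[0.5476]  K=[0.7991]  nu=[2.9873]  x^+=[0.5199]  P^+=[0.0879]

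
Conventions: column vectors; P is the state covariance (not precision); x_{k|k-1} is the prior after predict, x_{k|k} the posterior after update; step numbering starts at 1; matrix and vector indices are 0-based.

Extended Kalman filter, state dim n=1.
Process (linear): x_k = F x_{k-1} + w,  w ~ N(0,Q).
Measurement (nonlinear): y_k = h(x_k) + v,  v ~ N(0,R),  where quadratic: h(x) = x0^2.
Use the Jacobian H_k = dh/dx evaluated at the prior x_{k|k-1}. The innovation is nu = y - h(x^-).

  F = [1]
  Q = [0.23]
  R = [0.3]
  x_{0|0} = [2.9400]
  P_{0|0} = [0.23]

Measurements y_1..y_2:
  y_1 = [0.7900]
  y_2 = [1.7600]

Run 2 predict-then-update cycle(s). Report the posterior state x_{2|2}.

step 1: x^-=[2.9400]  P^-=[0.4600]  H_jac=[5.8800]  S=[16.2042]  K=[0.1669]  nu=[-7.8536]  x^+=[1.6291]  P^+=[0.0085]
step 2: x^-=[1.6291]  P^-=[0.2385]  H_jac=[3.2582]  S=[2.8320]  K=[0.2744]  nu=[-0.8939]  x^+=[1.3838]  P^+=[0.0253]

x_post = [1.3838]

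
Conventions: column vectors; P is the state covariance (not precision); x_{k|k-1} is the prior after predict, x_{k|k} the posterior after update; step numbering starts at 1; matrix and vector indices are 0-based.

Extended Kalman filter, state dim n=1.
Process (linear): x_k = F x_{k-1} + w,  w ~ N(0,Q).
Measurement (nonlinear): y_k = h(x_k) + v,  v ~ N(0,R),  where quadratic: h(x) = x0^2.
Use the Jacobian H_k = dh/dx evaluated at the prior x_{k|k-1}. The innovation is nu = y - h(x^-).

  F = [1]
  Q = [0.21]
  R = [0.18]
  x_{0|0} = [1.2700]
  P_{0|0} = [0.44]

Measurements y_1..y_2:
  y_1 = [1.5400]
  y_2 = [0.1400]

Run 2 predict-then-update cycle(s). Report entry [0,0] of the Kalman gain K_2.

step 1: x^-=[1.2700]  P^-=[0.6500]  H_jac=[2.5400]  S=[4.3735]  K=[0.3775]  nu=[-0.0729]  x^+=[1.2425]  P^+=[0.0268]
step 2: x^-=[1.2425]  P^-=[0.2368]  H_jac=[2.4850]  S=[1.6419]  K=[0.3583]  nu=[-1.4038]  x^+=[0.7395]  P^+=[0.0260]

K[0,0] = 0.3583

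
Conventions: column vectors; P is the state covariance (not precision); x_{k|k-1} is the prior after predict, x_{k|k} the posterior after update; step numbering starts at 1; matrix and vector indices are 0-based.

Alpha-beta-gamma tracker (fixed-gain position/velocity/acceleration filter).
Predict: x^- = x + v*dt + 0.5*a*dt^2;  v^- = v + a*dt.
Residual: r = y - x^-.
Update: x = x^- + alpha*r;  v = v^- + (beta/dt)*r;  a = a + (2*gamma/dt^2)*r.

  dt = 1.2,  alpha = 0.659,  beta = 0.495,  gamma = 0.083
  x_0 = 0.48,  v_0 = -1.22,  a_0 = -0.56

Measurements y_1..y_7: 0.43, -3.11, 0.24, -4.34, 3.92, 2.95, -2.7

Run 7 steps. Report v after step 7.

v_post = -0.4193

step 1: x_pred=-1.3872  r=1.8172  x^+=-0.1897  v^+=-1.1424  a^+=-0.3505
step 2: x_pred=-1.8129  r=-1.2971  x^+=-2.6677  v^+=-2.0981  a^+=-0.5000
step 3: x_pred=-5.5454  r=5.7854  x^+=-1.7328  v^+=-0.3116  a^+=0.1669
step 4: x_pred=-1.9866  r=-2.3534  x^+=-3.5375  v^+=-1.0821  a^+=-0.1044
step 5: x_pred=-4.9112  r=8.8312  x^+=0.9085  v^+=2.4355  a^+=0.9136
step 6: x_pred=4.4889  r=-1.5389  x^+=3.4748  v^+=2.8970  a^+=0.7362
step 7: x_pred=7.4813  r=-10.1813  x^+=0.7718  v^+=-0.4193  a^+=-0.4374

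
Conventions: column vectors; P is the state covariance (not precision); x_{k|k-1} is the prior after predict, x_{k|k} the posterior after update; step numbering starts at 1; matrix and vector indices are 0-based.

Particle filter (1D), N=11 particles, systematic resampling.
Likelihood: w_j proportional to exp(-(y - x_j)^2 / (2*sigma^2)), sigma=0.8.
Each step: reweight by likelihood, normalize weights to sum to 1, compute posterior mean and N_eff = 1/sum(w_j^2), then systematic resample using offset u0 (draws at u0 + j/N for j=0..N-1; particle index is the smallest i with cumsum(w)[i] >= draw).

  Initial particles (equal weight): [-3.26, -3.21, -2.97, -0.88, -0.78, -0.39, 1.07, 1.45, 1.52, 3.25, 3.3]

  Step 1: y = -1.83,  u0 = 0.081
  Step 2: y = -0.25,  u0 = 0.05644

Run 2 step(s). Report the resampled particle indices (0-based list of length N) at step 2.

step 1: w=[0.1061, 0.1184, 0.1900, 0.2591, 0.2216, 0.1038, 0.0007, 0.0001, 0.0001, 0.0000, 0.0000]  mean=-1.7307  Neff=5.3077  idx=[0, 1, 2, 2, 3, 3, 3, 4, 4, 5, 5]
step 2: w=[0.0001, 0.0002, 0.0005, 0.0005, 0.1268, 0.1268, 0.1268, 0.1388, 0.1388, 0.1703, 0.1703]  mean=-0.6884  Neff=6.9076  idx=[4, 5, 5, 6, 7, 7, 8, 9, 9, 10, 10]

resampled_idx = [4, 5, 5, 6, 7, 7, 8, 9, 9, 10, 10]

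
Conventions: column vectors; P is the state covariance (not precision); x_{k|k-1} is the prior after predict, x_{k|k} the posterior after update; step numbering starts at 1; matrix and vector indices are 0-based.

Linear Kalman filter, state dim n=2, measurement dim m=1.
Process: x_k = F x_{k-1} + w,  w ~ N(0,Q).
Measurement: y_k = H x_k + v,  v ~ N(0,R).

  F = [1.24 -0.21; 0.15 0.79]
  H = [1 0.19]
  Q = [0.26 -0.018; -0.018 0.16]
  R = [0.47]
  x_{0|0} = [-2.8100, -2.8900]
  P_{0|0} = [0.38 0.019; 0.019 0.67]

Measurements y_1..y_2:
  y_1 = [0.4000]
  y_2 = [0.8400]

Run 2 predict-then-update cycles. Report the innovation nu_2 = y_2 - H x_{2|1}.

innov = [1.2669]

step 1: x^-=[-2.8775, -2.7046]  P^-=[0.8639 -0.0405; -0.0405 0.5912]  S=[1.3399]  K=[0.6390; 0.0536]  nu=[3.7914]  x^+=[-0.4547, -2.5012]  P^+=[0.3168 -0.0864; -0.0864 0.5873]
step 2: x^-=[-0.0385, -2.0442]  P^-=[0.8179 -0.1384; -0.1384 0.5132]  S=[1.2539]  K=[0.6314; -0.0326]  nu=[1.2669]  x^+=[0.7614, -2.0855]  P^+=[0.3181 -0.1126; -0.1126 0.5119]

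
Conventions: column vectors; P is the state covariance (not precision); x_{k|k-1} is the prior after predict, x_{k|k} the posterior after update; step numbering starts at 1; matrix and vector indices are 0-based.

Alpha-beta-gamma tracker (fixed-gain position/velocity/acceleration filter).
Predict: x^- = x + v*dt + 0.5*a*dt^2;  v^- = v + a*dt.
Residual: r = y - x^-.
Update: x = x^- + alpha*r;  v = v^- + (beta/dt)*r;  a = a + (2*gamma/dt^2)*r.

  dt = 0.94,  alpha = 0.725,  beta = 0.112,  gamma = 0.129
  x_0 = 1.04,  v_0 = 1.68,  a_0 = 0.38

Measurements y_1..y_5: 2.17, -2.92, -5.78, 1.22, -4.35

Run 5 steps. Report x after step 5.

step 1: x_pred=2.7871  r=-0.6171  x^+=2.3397  v^+=1.9637  a^+=0.1998
step 2: x_pred=4.2738  r=-7.1938  x^+=-0.9417  v^+=1.2944  a^+=-1.9007
step 3: x_pred=-0.5647  r=-5.2153  x^+=-4.3458  v^+=-1.1137  a^+=-3.4235
step 4: x_pred=-6.9051  r=8.1251  x^+=-1.0144  v^+=-3.3636  a^+=-1.0510
step 5: x_pred=-4.6406  r=0.2906  x^+=-4.4299  v^+=-4.3170  a^+=-0.9662

x_post = -4.4299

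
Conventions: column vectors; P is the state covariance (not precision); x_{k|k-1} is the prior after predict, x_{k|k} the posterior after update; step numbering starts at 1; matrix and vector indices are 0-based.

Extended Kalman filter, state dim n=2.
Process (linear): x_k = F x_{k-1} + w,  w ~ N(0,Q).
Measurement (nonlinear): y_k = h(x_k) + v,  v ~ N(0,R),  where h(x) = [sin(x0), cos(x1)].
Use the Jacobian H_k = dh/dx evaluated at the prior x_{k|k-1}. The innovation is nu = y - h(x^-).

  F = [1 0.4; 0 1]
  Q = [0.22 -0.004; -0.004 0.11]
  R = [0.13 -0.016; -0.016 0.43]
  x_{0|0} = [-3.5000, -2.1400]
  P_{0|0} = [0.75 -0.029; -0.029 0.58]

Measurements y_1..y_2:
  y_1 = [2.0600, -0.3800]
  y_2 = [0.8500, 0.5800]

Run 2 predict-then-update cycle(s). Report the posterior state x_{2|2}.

step 1: x^-=[-4.3560, -2.1400]  P^-=[1.0396 0.1990; 0.1990 0.6900]  H_jac=[-0.3489 0.0000; 0.0000 0.8423]  S=[0.2565 -0.0745; -0.0745 0.9196]  K=[-1.3937 0.0694; -0.0892 0.6248]  nu=[1.1228, 0.1590]  x^+=[-5.9098, -2.1409]  P^+=[0.5225 0.0619; 0.0619 0.3207]
step 2: x^-=[-6.7662, -2.1409]  P^-=[0.8433 0.1862; 0.1862 0.4307]  H_jac=[0.8856 0.0000; 0.0000 0.8419]  S=[0.7914 0.1228; 0.1228 0.7352]  K=[0.9348 0.0570; 0.1353 0.4705]  nu=[1.3144, 1.1197]  x^+=[-5.4735, -1.4362]  P^+=[0.1362 0.0114; 0.0114 0.2378]

x_post = [-5.4735, -1.4362]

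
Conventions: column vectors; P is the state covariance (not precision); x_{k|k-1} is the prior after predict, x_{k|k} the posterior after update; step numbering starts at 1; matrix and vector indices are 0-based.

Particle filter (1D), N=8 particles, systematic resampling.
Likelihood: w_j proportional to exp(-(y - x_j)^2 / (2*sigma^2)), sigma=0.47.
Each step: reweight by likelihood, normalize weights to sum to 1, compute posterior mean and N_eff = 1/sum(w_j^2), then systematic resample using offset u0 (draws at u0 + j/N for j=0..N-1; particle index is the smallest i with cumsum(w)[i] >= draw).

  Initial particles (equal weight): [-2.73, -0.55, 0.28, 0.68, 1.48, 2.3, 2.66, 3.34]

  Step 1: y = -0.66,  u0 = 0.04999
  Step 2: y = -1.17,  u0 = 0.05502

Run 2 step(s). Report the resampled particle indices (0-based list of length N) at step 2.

step 1: w=[0.0001, 0.8644, 0.1202, 0.0153, 0.0000, 0.0000, 0.0000, 0.0000]  mean=-0.4315  Neff=1.3125  idx=[1, 1, 1, 1, 1, 1, 1, 2]
step 2: w=[0.1424, 0.1424, 0.1424, 0.1424, 0.1424, 0.1424, 0.1424, 0.0029]  mean=-0.5476  Neff=7.0406  idx=[0, 1, 2, 3, 3, 4, 5, 6]

resampled_idx = [0, 1, 2, 3, 3, 4, 5, 6]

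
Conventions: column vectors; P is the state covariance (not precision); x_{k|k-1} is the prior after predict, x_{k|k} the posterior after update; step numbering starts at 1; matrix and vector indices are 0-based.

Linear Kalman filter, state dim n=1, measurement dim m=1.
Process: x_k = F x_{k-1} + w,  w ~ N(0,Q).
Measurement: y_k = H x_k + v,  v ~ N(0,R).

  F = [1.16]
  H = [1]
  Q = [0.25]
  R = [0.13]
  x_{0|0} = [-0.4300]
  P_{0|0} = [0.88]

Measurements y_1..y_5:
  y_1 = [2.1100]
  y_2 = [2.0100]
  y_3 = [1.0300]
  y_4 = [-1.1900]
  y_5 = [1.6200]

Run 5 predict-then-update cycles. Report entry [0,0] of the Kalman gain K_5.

K[0,0] = 0.7453

step 1: x^-=[-0.4988]  P^-=[1.4341]  S=[1.5641]  K=[0.9169]  nu=[2.6088]  x^+=[1.8932]  P^+=[0.1192]
step 2: x^-=[2.1961]  P^-=[0.4104]  S=[0.5404]  K=[0.7594]  nu=[-0.1861]  x^+=[2.0548]  P^+=[0.0987]
step 3: x^-=[2.3835]  P^-=[0.3828]  S=[0.5128]  K=[0.7465]  nu=[-1.3535]  x^+=[1.3731]  P^+=[0.0970]
step 4: x^-=[1.5928]  P^-=[0.3806]  S=[0.5106]  K=[0.7454]  nu=[-2.7828]  x^+=[-0.4815]  P^+=[0.0969]
step 5: x^-=[-0.5585]  P^-=[0.3804]  S=[0.5104]  K=[0.7453]  nu=[2.1785]  x^+=[1.0651]  P^+=[0.0969]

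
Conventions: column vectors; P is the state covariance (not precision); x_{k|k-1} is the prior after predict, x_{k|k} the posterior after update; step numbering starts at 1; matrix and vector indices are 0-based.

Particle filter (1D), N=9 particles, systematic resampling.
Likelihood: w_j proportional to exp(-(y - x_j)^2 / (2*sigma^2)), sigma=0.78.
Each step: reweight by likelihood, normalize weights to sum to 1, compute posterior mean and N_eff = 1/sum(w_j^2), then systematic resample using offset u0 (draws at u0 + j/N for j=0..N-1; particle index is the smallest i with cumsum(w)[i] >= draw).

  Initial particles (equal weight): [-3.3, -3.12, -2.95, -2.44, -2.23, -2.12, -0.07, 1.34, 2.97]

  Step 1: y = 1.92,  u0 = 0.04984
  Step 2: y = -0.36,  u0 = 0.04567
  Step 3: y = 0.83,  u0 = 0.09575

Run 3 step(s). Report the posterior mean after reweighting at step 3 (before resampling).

post_mean = 1.3400

step 1: w=[0.0000, 0.0000, 0.0000, 0.0000, 0.0000, 0.0000, 0.0321, 0.6314, 0.3364]  mean=1.8431  Neff=1.9496  idx=[7, 7, 7, 7, 7, 7, 8, 8, 8]
step 2: w=[0.1666, 0.1666, 0.1666, 0.1666, 0.1666, 0.1666, 0.0002, 0.0002, 0.0002]  mean=1.3410  Neff=6.0071  idx=[0, 0, 1, 2, 2, 3, 4, 4, 5]
step 3: w=[0.1111, 0.1111, 0.1111, 0.1111, 0.1111, 0.1111, 0.1111, 0.1111, 0.1111]  mean=1.3400  Neff=9.0000  idx=[0, 1, 2, 3, 4, 5, 6, 7, 8]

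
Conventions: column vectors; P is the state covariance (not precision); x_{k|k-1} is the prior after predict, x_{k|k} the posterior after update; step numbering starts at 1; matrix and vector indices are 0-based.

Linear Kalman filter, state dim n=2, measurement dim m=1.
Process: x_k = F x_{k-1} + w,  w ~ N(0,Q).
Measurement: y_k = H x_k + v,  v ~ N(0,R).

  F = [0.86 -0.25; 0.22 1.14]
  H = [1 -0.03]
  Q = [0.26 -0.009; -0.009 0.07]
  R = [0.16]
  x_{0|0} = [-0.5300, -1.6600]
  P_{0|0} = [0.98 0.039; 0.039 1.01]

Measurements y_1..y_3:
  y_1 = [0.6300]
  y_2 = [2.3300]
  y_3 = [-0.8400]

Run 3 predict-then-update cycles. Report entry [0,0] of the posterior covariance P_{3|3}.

step 1: x^-=[-0.0408, -2.0090]  P^-=[1.0312 -0.0753; -0.0753 1.4496]  S=[1.1970]  K=[0.8634; -0.0993]  nu=[0.6105]  x^+=[0.4863, -2.0696]  P^+=[0.1390 0.0272; 0.0272 1.4378]
step 2: x^-=[0.9356, -2.2524]  P^-=[0.4409 -0.3673; -0.3673 1.9590]  S=[0.6247]  K=[0.7234; -0.6820]  nu=[1.3268]  x^+=[1.8955, -3.1572]  P^+=[0.1140 -0.0591; -0.0591 1.6684]
step 3: x^-=[2.4194, -3.1822]  P^-=[0.4740 -0.5176; -0.5176 2.2142]  S=[0.6670]  K=[0.7339; -0.8756]  nu=[-3.3549]  x^+=[-0.0426, -0.2448]  P^+=[0.1147 -0.0890; -0.0890 1.7028]

P_post[0,0] = 0.1147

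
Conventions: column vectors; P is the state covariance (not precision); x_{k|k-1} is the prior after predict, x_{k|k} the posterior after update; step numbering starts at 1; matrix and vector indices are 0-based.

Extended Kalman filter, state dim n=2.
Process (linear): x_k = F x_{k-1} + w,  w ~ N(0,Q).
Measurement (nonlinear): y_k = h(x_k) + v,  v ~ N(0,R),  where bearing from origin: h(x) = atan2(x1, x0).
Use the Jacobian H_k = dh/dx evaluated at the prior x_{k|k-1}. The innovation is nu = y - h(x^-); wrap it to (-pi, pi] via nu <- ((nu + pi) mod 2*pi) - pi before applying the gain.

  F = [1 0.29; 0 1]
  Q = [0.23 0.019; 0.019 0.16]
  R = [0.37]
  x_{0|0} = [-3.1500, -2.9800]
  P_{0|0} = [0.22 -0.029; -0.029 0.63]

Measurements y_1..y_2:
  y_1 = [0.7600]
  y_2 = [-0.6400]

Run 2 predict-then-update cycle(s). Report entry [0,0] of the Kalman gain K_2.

K[0,0] = -0.0130

step 1: x^-=[-4.0142, -2.9800]  P^-=[0.4862 0.1727; 0.1727 0.7900]  H_jac=[0.1192 -0.1606]  S=[0.3907]  K=[0.0774; -0.2721]  nu=[-3.0202]  x^+=[-4.2479, -2.1583]  P^+=[0.4838 0.1809; 0.1809 0.7611]
step 2: x^-=[-4.8738, -2.1583]  P^-=[0.8828 0.4206; 0.4206 0.9211]  H_jac=[0.0760 -0.1715]  S=[0.3912]  K=[-0.0130; -0.3222]  nu=[2.0847]  x^+=[-4.9010, -2.8300]  P^+=[0.8827 0.4190; 0.4190 0.8805]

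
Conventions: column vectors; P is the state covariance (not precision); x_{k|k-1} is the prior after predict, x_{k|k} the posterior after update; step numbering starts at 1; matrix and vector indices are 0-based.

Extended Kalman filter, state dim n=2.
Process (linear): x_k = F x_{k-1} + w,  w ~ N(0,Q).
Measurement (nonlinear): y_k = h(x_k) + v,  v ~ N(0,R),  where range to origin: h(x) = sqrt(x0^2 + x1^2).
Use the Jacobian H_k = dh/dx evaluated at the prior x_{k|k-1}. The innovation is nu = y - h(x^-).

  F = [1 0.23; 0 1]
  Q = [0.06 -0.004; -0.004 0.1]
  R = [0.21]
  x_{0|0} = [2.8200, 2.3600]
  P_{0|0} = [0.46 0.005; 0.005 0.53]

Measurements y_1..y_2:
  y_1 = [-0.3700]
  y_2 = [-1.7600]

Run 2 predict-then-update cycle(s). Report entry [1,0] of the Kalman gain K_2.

K[1,0] = -0.0381

step 1: x^-=[3.3628, 2.3600]  P^-=[0.5503 0.1229; 0.1229 0.6300]  H_jac=[0.8185 0.5744]  S=[0.9022]  K=[0.5776; 0.5126]  nu=[-4.4783]  x^+=[0.7763, 0.0643]  P^+=[0.2494 -0.1442; -0.1442 0.3929]
step 2: x^-=[0.7911, 0.0643]  P^-=[0.2638 -0.0579; -0.0579 0.4929]  H_jac=[0.9967 0.0810]  S=[0.4660]  K=[0.5543; -0.0381]  nu=[-2.5537]  x^+=[-0.6243, 0.1615]  P^+=[0.1207 -0.0480; -0.0480 0.4922]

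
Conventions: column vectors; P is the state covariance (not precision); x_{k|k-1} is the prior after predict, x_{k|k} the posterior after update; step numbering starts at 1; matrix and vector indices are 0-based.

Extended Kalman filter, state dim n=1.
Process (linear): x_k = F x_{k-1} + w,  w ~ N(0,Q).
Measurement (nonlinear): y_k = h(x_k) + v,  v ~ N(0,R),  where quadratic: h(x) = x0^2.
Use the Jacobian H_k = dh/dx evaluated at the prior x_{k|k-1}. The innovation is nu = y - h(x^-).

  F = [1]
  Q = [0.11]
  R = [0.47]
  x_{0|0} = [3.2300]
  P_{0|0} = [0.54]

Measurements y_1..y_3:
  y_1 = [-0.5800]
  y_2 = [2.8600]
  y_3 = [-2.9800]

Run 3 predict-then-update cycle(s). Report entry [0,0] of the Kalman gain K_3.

step 1: x^-=[3.2300]  P^-=[0.6500]  H_jac=[6.4600]  S=[27.5955]  K=[0.1522]  nu=[-11.0129]  x^+=[1.5543]  P^+=[0.0111]
step 2: x^-=[1.5543]  P^-=[0.1211]  H_jac=[3.1085]  S=[1.6399]  K=[0.2295]  nu=[0.4443]  x^+=[1.6562]  P^+=[0.0347]
step 3: x^-=[1.6562]  P^-=[0.1447]  H_jac=[3.3124]  S=[2.0577]  K=[0.2329]  nu=[-5.7231]  x^+=[0.3231]  P^+=[0.0331]

K[0,0] = 0.2329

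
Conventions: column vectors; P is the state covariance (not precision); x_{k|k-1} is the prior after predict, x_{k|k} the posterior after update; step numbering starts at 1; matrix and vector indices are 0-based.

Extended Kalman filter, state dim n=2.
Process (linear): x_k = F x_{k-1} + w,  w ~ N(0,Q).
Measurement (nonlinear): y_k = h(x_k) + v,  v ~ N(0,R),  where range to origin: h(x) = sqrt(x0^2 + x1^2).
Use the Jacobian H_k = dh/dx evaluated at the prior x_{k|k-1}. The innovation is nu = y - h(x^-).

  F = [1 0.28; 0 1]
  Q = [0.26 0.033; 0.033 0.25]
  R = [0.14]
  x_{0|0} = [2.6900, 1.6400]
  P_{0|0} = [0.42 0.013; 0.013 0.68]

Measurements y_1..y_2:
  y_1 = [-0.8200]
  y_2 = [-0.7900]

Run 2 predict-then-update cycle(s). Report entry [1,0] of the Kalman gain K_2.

K[1,0] = -0.8534

step 1: x^-=[3.1492, 1.6400]  P^-=[0.7406 0.2364; 0.2364 0.9300]  H_jac=[0.8869 0.4619]  S=[1.1147]  K=[0.6872; 0.5735]  nu=[-4.3706]  x^+=[0.1456, -0.8664]  P^+=[0.2141 -0.2029; -0.2029 0.5634]
step 2: x^-=[-0.0970, -0.8664]  P^-=[0.4047 -0.0121; -0.0121 0.8134]  H_jac=[-0.1113 -0.9938]  S=[0.9457]  K=[-0.0349; -0.8534]  nu=[-1.6618]  x^+=[-0.0391, 0.5518]  P^+=[0.4035 -0.0403; -0.0403 0.1247]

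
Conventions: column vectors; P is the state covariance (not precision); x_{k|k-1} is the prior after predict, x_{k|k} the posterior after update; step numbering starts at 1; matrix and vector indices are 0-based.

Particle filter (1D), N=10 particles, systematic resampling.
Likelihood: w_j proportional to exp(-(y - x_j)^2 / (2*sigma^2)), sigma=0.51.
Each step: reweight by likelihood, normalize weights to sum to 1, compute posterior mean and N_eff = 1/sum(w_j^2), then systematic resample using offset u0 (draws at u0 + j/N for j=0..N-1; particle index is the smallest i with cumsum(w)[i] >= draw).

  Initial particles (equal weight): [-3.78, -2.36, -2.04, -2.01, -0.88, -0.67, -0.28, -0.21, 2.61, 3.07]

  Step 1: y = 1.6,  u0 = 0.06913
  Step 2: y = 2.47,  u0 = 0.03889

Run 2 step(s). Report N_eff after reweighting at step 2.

step 1: w=[0.0000, 0.0000, 0.0000, 0.0000, 0.0000, 0.0003, 0.0070, 0.0115, 0.8826, 0.0985]  mean=2.6013  Neff=1.2677  idx=[8, 8, 8, 8, 8, 8, 8, 8, 8, 9]
step 2: w=[0.1050, 0.1050, 0.1050, 0.1050, 0.1050, 0.1050, 0.1050, 0.1050, 0.1050, 0.0546]  mean=2.6351  Neff=9.7761  idx=[0, 1, 2, 3, 4, 5, 6, 7, 7, 8]

N_eff = 9.7761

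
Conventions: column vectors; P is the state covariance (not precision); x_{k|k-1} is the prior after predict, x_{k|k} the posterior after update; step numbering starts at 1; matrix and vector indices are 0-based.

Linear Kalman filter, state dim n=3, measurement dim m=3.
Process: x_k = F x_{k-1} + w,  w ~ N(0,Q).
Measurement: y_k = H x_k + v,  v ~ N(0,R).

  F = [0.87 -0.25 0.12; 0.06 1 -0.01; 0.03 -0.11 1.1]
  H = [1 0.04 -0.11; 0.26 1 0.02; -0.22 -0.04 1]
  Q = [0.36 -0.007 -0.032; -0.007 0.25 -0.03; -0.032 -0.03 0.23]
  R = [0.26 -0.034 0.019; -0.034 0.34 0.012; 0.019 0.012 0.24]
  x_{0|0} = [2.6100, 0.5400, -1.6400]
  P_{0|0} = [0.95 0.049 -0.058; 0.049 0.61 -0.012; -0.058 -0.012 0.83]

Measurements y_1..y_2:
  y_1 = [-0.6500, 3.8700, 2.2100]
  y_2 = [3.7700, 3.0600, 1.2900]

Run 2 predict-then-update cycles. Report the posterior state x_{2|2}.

x_post = [2.5124, 2.4124, 1.7721]

step 1: x^-=[1.9389, 0.7130, -1.7851]  P^-=[1.0964 -0.0704 0.0618; -0.0704 0.8697 -0.1204; 0.0618 -0.1204 1.2413]  S=[1.3547 0.2246 -0.2987; 0.2246 1.2435 -0.1490; -0.2987 -0.1490 1.5169]  K=[0.8068 0.0334 0.0458; -0.1444 0.7026 -0.0515; 0.1238 0.0141 0.8383]  nu=[-2.8138, 2.6886, 4.4502]  x^+=[-0.0379, 2.7790, 1.6349]  P^+=[0.2204 -0.0743 0.0722; -0.0743 0.2627 -0.0125; 0.0722 -0.0125 0.2191]
step 2: x^-=[-0.5316, 2.7604, 1.4916]  P^-=[0.5946 -0.1266 0.0906; -0.1266 0.5048 -0.0717; 0.0906 -0.0717 0.5068]  S=[0.8321 0.0188 -0.0726; 0.0188 0.8174 -0.0514; -0.0726 -0.0514 0.7400]  K=[0.6980 0.0218 0.0225; -0.1366 0.5749 -0.0600; 0.0971 -0.0066 0.6708]  nu=[4.3552, 0.4080, -0.2081]  x^+=[2.5124, 2.4124, 1.7721]  P^+=[0.1902 -0.0667 0.0581; -0.0667 0.2170 -0.0161; 0.0581 -0.0161 0.1749]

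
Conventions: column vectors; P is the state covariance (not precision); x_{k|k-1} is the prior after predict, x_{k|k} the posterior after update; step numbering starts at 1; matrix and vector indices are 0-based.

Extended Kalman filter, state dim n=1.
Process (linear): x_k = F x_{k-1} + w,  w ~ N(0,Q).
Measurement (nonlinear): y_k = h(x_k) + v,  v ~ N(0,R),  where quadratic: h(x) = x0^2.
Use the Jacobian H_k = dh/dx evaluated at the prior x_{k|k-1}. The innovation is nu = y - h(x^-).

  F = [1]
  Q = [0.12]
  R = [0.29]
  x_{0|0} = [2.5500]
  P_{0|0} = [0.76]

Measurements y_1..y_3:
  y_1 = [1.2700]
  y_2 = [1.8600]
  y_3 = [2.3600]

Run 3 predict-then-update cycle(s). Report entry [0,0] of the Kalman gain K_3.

step 1: x^-=[2.5500]  P^-=[0.8800]  H_jac=[5.1000]  S=[23.1788]  K=[0.1936]  nu=[-5.2325]  x^+=[1.5369]  P^+=[0.0110]
step 2: x^-=[1.5369]  P^-=[0.1310]  H_jac=[3.0737]  S=[1.5277]  K=[0.2636]  nu=[-0.5019]  x^+=[1.4046]  P^+=[0.0249]
step 3: x^-=[1.4046]  P^-=[0.1449]  H_jac=[2.8091]  S=[1.4332]  K=[0.2840]  nu=[0.3872]  x^+=[1.5145]  P^+=[0.0293]

K[0,0] = 0.2840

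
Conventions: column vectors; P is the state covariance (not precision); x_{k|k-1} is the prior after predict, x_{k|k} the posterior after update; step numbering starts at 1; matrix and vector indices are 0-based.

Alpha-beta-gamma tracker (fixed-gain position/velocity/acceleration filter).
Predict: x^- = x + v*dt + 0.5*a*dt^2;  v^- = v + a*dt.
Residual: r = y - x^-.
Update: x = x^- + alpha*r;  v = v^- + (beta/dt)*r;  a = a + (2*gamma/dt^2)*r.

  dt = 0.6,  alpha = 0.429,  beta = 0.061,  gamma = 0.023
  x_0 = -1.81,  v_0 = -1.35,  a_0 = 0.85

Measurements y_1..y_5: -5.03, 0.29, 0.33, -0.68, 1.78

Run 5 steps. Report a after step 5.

step 1: x_pred=-2.4670  r=-2.5630  x^+=-3.5665  v^+=-1.1006  a^+=0.5225
step 2: x_pred=-4.1328  r=4.4228  x^+=-2.2354  v^+=-0.3374  a^+=1.0876
step 3: x_pred=-2.2421  r=2.5721  x^+=-1.1387  v^+=0.5767  a^+=1.4163
step 4: x_pred=-0.5377  r=-0.1423  x^+=-0.5988  v^+=1.4120  a^+=1.3981
step 5: x_pred=0.5001  r=1.2799  x^+=1.0492  v^+=2.3810  a^+=1.5617

a_post = 1.5617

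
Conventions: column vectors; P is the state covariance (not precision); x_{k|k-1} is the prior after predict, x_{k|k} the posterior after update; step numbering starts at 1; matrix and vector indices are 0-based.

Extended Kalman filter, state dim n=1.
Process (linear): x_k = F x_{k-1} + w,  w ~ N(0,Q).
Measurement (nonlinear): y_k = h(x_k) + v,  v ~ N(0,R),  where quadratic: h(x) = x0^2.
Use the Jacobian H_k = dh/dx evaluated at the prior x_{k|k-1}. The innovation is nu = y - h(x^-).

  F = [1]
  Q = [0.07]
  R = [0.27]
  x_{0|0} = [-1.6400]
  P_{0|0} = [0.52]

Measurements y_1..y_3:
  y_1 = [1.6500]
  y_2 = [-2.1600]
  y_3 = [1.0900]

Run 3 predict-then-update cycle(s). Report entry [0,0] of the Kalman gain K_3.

K[0,0] = -0.1823

step 1: x^-=[-1.6400]  P^-=[0.5900]  H_jac=[-3.2800]  S=[6.6175]  K=[-0.2924]  nu=[-1.0396]  x^+=[-1.3360]  P^+=[0.0241]
step 2: x^-=[-1.3360]  P^-=[0.0941]  H_jac=[-2.6720]  S=[0.9416]  K=[-0.2669]  nu=[-3.9448]  x^+=[-0.2829]  P^+=[0.0270]
step 3: x^-=[-0.2829]  P^-=[0.0970]  H_jac=[-0.5659]  S=[0.3011]  K=[-0.1823]  nu=[1.0099]  x^+=[-0.4670]  P^+=[0.0870]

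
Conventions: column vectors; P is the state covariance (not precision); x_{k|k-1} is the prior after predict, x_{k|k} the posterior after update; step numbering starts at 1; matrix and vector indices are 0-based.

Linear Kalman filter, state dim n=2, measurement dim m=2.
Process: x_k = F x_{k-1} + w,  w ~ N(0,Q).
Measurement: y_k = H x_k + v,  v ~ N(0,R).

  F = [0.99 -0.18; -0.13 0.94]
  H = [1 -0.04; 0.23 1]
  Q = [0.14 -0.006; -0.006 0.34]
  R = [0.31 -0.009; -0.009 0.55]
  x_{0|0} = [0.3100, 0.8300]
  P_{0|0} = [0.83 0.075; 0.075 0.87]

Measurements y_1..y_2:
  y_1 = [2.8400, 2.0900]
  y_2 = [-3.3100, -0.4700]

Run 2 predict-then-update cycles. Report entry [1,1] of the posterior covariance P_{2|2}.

P_post[1,1] = 0.3062

step 1: x^-=[0.1575, 0.7399]  P^-=[0.9549 -0.1885; -0.1885 1.1044]  S=[1.2818 -0.0203; -0.0203 1.6182]  K=[0.7513 0.0287; -0.1712 0.6536]  nu=[2.7121, 1.3139]  x^+=[2.2329, 1.1344]  P^+=[0.2309 -0.0441; -0.0441 0.3711]
step 2: x^-=[2.0064, 0.7760]  P^-=[0.3940 -0.1406; -0.1406 0.6826]  S=[0.7164 -0.0850; -0.0850 1.1888]  K=[0.5576 -0.0022; -0.1709 0.5348]  nu=[-5.2853, -1.7075]  x^+=[-0.9372, 0.7663]  P^+=[0.1711 -0.0456; -0.0456 0.3062]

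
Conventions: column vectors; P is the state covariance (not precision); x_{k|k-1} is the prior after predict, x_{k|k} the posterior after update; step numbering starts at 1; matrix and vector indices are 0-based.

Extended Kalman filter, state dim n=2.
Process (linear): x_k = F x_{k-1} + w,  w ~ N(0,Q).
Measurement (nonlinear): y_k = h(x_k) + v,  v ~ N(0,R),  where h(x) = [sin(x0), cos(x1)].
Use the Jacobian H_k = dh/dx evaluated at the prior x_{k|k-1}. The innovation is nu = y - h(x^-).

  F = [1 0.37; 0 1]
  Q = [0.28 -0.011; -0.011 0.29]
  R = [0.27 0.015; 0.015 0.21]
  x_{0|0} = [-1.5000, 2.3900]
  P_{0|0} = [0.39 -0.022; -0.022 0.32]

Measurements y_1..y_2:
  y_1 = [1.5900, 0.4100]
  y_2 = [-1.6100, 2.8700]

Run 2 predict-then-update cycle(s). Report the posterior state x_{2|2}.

x_post = [1.1362, -0.6163]

step 1: x^-=[-0.6157, 2.3900]  P^-=[0.6975 0.0854; 0.0854 0.6100]  H_jac=[0.8164 0.0000; 0.0000 -0.6828]  S=[0.7349 -0.0326; -0.0326 0.4944]  K=[0.7719 -0.0670; 0.0577 -0.8387]  nu=[2.1675, 1.1406]  x^+=[0.9810, 1.5584]  P^+=[0.2541 0.0037; 0.0037 0.2567]
step 2: x^-=[1.5576, 1.5584]  P^-=[0.5719 0.0876; 0.0876 0.5467]  H_jac=[0.0132 0.0000; 0.0000 -0.9999]  S=[0.2701 0.0138; 0.0138 0.7566]  K=[0.0340 -0.1164; 0.0414 -0.7232]  nu=[-2.6099, 2.8576]  x^+=[1.1362, -0.6163]  P^+=[0.5615 0.0239; 0.0239 0.1513]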